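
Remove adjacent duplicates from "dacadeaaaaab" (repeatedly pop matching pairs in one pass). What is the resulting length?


Input: dacadeaaaaab
Stack-based adjacent duplicate removal:
  Read 'd': push. Stack: d
  Read 'a': push. Stack: da
  Read 'c': push. Stack: dac
  Read 'a': push. Stack: daca
  Read 'd': push. Stack: dacad
  Read 'e': push. Stack: dacade
  Read 'a': push. Stack: dacadea
  Read 'a': matches stack top 'a' => pop. Stack: dacade
  Read 'a': push. Stack: dacadea
  Read 'a': matches stack top 'a' => pop. Stack: dacade
  Read 'a': push. Stack: dacadea
  Read 'b': push. Stack: dacadeab
Final stack: "dacadeab" (length 8)

8


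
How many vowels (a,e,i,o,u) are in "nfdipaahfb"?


Input: nfdipaahfb
Checking each character:
  'n' at position 0: consonant
  'f' at position 1: consonant
  'd' at position 2: consonant
  'i' at position 3: vowel (running total: 1)
  'p' at position 4: consonant
  'a' at position 5: vowel (running total: 2)
  'a' at position 6: vowel (running total: 3)
  'h' at position 7: consonant
  'f' at position 8: consonant
  'b' at position 9: consonant
Total vowels: 3

3


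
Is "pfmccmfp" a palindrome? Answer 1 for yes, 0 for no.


Input: pfmccmfp
Reversed: pfmccmfp
  Compare pos 0 ('p') with pos 7 ('p'): match
  Compare pos 1 ('f') with pos 6 ('f'): match
  Compare pos 2 ('m') with pos 5 ('m'): match
  Compare pos 3 ('c') with pos 4 ('c'): match
Result: palindrome

1


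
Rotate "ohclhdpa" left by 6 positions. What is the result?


Input: "ohclhdpa", rotate left by 6
First 6 characters: "ohclhd"
Remaining characters: "pa"
Concatenate remaining + first: "pa" + "ohclhd" = "paohclhd"

paohclhd


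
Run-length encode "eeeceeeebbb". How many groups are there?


Input: eeeceeeebbb
Scanning for consecutive runs:
  Group 1: 'e' x 3 (positions 0-2)
  Group 2: 'c' x 1 (positions 3-3)
  Group 3: 'e' x 4 (positions 4-7)
  Group 4: 'b' x 3 (positions 8-10)
Total groups: 4

4


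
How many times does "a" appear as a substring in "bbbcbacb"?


Searching for "a" in "bbbcbacb"
Scanning each position:
  Position 0: "b" => no
  Position 1: "b" => no
  Position 2: "b" => no
  Position 3: "c" => no
  Position 4: "b" => no
  Position 5: "a" => MATCH
  Position 6: "c" => no
  Position 7: "b" => no
Total occurrences: 1

1


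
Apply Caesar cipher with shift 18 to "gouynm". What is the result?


Caesar cipher: shift "gouynm" by 18
  'g' (pos 6) + 18 = pos 24 = 'y'
  'o' (pos 14) + 18 = pos 6 = 'g'
  'u' (pos 20) + 18 = pos 12 = 'm'
  'y' (pos 24) + 18 = pos 16 = 'q'
  'n' (pos 13) + 18 = pos 5 = 'f'
  'm' (pos 12) + 18 = pos 4 = 'e'
Result: ygmqfe

ygmqfe


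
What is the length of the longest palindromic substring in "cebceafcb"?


Input: "cebceafcb"
Checking substrings for palindromes:
  No multi-char palindromic substrings found
Longest palindromic substring: "c" with length 1

1


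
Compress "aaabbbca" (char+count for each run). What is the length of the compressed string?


Input: aaabbbca
Runs:
  'a' x 3 => "a3"
  'b' x 3 => "b3"
  'c' x 1 => "c1"
  'a' x 1 => "a1"
Compressed: "a3b3c1a1"
Compressed length: 8

8


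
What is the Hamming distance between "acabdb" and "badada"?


Comparing "acabdb" and "badada" position by position:
  Position 0: 'a' vs 'b' => differ
  Position 1: 'c' vs 'a' => differ
  Position 2: 'a' vs 'd' => differ
  Position 3: 'b' vs 'a' => differ
  Position 4: 'd' vs 'd' => same
  Position 5: 'b' vs 'a' => differ
Total differences (Hamming distance): 5

5


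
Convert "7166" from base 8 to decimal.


Input: "7166" in base 8
Positional expansion:
  Digit '7' (value 7) x 8^3 = 3584
  Digit '1' (value 1) x 8^2 = 64
  Digit '6' (value 6) x 8^1 = 48
  Digit '6' (value 6) x 8^0 = 6
Sum = 3702

3702


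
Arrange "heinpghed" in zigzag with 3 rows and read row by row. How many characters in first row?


Zigzag "heinpghed" into 3 rows:
Placing characters:
  'h' => row 0
  'e' => row 1
  'i' => row 2
  'n' => row 1
  'p' => row 0
  'g' => row 1
  'h' => row 2
  'e' => row 1
  'd' => row 0
Rows:
  Row 0: "hpd"
  Row 1: "enge"
  Row 2: "ih"
First row length: 3

3


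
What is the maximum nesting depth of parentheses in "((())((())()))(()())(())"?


Input: "((())((())()))(()())(())"
Tracking depth:
  Position 0 '(': depth becomes 1
  Position 1 '(': depth becomes 2
  Position 2 '(': depth becomes 3
  Position 3 ')': depth becomes 2
  Position 4 ')': depth becomes 1
  Position 5 '(': depth becomes 2
  Position 6 '(': depth becomes 3
  Position 7 '(': depth becomes 4
  Position 8 ')': depth becomes 3
  Position 9 ')': depth becomes 2
  Position 10 '(': depth becomes 3
  Position 11 ')': depth becomes 2
  Position 12 ')': depth becomes 1
  Position 13 ')': depth becomes 0
  Position 14 '(': depth becomes 1
  Position 15 '(': depth becomes 2
  Position 16 ')': depth becomes 1
  Position 17 '(': depth becomes 2
  Position 18 ')': depth becomes 1
  Position 19 ')': depth becomes 0
  Position 20 '(': depth becomes 1
  Position 21 '(': depth becomes 2
  Position 22 ')': depth becomes 1
  Position 23 ')': depth becomes 0
Maximum depth reached: 4

4


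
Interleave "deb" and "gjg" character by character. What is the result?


Interleaving "deb" and "gjg":
  Position 0: 'd' from first, 'g' from second => "dg"
  Position 1: 'e' from first, 'j' from second => "ej"
  Position 2: 'b' from first, 'g' from second => "bg"
Result: dgejbg

dgejbg


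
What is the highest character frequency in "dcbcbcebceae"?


Input: dcbcbcebceae
Character counts:
  'a': 1
  'b': 3
  'c': 4
  'd': 1
  'e': 3
Maximum frequency: 4

4


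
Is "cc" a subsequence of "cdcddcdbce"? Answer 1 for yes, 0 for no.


Check if "cc" is a subsequence of "cdcddcdbce"
Greedy scan:
  Position 0 ('c'): matches sub[0] = 'c'
  Position 1 ('d'): no match needed
  Position 2 ('c'): matches sub[1] = 'c'
  Position 3 ('d'): no match needed
  Position 4 ('d'): no match needed
  Position 5 ('c'): no match needed
  Position 6 ('d'): no match needed
  Position 7 ('b'): no match needed
  Position 8 ('c'): no match needed
  Position 9 ('e'): no match needed
All 2 characters matched => is a subsequence

1


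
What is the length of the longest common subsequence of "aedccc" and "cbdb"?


LCS of "aedccc" and "cbdb"
DP table:
           c    b    d    b
      0    0    0    0    0
  a   0    0    0    0    0
  e   0    0    0    0    0
  d   0    0    0    1    1
  c   0    1    1    1    1
  c   0    1    1    1    1
  c   0    1    1    1    1
LCS length = dp[6][4] = 1

1


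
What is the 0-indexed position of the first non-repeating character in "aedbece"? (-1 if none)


Input: aedbece
Character frequencies:
  'a': 1
  'b': 1
  'c': 1
  'd': 1
  'e': 3
Scanning left to right for freq == 1:
  Position 0 ('a'): unique! => answer = 0

0


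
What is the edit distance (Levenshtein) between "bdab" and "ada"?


Computing edit distance: "bdab" -> "ada"
DP table:
           a    d    a
      0    1    2    3
  b   1    1    2    3
  d   2    2    1    2
  a   3    2    2    1
  b   4    3    3    2
Edit distance = dp[4][3] = 2

2


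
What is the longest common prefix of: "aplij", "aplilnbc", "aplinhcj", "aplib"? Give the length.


Words: aplij, aplilnbc, aplinhcj, aplib
  Position 0: all 'a' => match
  Position 1: all 'p' => match
  Position 2: all 'l' => match
  Position 3: all 'i' => match
  Position 4: ('j', 'l', 'n', 'b') => mismatch, stop
LCP = "apli" (length 4)

4


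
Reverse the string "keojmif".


Input: keojmif
Reading characters right to left:
  Position 6: 'f'
  Position 5: 'i'
  Position 4: 'm'
  Position 3: 'j'
  Position 2: 'o'
  Position 1: 'e'
  Position 0: 'k'
Reversed: fimjoek

fimjoek


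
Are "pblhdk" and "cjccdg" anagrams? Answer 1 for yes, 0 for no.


Strings: "pblhdk", "cjccdg"
Sorted first:  bdhklp
Sorted second: cccdgj
Differ at position 0: 'b' vs 'c' => not anagrams

0


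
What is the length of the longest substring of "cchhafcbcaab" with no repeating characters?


Input: "cchhafcbcaab"
Sliding window (track last position of each char):
  Position 0 ('c'): window [0,0] length 1 -- new best
  Position 1 ('c'): repeat (last at 0), move window start to 1
  Position 1 ('c'): window [1,1] length 1
  Position 2 ('h'): window [1,2] length 2 -- new best
  Position 3 ('h'): repeat (last at 2), move window start to 3
  Position 3 ('h'): window [3,3] length 1
  Position 4 ('a'): window [3,4] length 2
  Position 5 ('f'): window [3,5] length 3 -- new best
  Position 6 ('c'): window [3,6] length 4 -- new best
  Position 7 ('b'): window [3,7] length 5 -- new best
  Position 8 ('c'): repeat (last at 6), move window start to 7
  Position 8 ('c'): window [7,8] length 2
  Position 9 ('a'): window [7,9] length 3
  Position 10 ('a'): repeat (last at 9), move window start to 10
  Position 10 ('a'): window [10,10] length 1
  Position 11 ('b'): window [10,11] length 2
Longest substring with no repeats: "hafcb" with length 5

5


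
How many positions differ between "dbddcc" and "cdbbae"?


Comparing "dbddcc" and "cdbbae" position by position:
  Position 0: 'd' vs 'c' => DIFFER
  Position 1: 'b' vs 'd' => DIFFER
  Position 2: 'd' vs 'b' => DIFFER
  Position 3: 'd' vs 'b' => DIFFER
  Position 4: 'c' vs 'a' => DIFFER
  Position 5: 'c' vs 'e' => DIFFER
Positions that differ: 6

6


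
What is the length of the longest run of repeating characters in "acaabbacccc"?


Input: "acaabbacccc"
Scanning for longest run:
  Position 1 ('c'): new char, reset run to 1
  Position 2 ('a'): new char, reset run to 1
  Position 3 ('a'): continues run of 'a', length=2
  Position 4 ('b'): new char, reset run to 1
  Position 5 ('b'): continues run of 'b', length=2
  Position 6 ('a'): new char, reset run to 1
  Position 7 ('c'): new char, reset run to 1
  Position 8 ('c'): continues run of 'c', length=2
  Position 9 ('c'): continues run of 'c', length=3
  Position 10 ('c'): continues run of 'c', length=4
Longest run: 'c' with length 4

4


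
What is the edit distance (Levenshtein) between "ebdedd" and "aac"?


Computing edit distance: "ebdedd" -> "aac"
DP table:
           a    a    c
      0    1    2    3
  e   1    1    2    3
  b   2    2    2    3
  d   3    3    3    3
  e   4    4    4    4
  d   5    5    5    5
  d   6    6    6    6
Edit distance = dp[6][3] = 6

6


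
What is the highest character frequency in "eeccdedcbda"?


Input: eeccdedcbda
Character counts:
  'a': 1
  'b': 1
  'c': 3
  'd': 3
  'e': 3
Maximum frequency: 3

3


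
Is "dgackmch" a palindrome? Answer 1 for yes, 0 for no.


Input: dgackmch
Reversed: hcmkcagd
  Compare pos 0 ('d') with pos 7 ('h'): MISMATCH
  Compare pos 1 ('g') with pos 6 ('c'): MISMATCH
  Compare pos 2 ('a') with pos 5 ('m'): MISMATCH
  Compare pos 3 ('c') with pos 4 ('k'): MISMATCH
Result: not a palindrome

0


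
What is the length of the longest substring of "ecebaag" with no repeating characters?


Input: "ecebaag"
Sliding window (track last position of each char):
  Position 0 ('e'): window [0,0] length 1 -- new best
  Position 1 ('c'): window [0,1] length 2 -- new best
  Position 2 ('e'): repeat (last at 0), move window start to 1
  Position 2 ('e'): window [1,2] length 2
  Position 3 ('b'): window [1,3] length 3 -- new best
  Position 4 ('a'): window [1,4] length 4 -- new best
  Position 5 ('a'): repeat (last at 4), move window start to 5
  Position 5 ('a'): window [5,5] length 1
  Position 6 ('g'): window [5,6] length 2
Longest substring with no repeats: "ceba" with length 4

4


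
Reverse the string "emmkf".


Input: emmkf
Reading characters right to left:
  Position 4: 'f'
  Position 3: 'k'
  Position 2: 'm'
  Position 1: 'm'
  Position 0: 'e'
Reversed: fkmme

fkmme


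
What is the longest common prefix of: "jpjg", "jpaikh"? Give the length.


Words: jpjg, jpaikh
  Position 0: all 'j' => match
  Position 1: all 'p' => match
  Position 2: ('j', 'a') => mismatch, stop
LCP = "jp" (length 2)

2


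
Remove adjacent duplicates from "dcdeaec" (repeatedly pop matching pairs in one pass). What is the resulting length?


Input: dcdeaec
Stack-based adjacent duplicate removal:
  Read 'd': push. Stack: d
  Read 'c': push. Stack: dc
  Read 'd': push. Stack: dcd
  Read 'e': push. Stack: dcde
  Read 'a': push. Stack: dcdea
  Read 'e': push. Stack: dcdeae
  Read 'c': push. Stack: dcdeaec
Final stack: "dcdeaec" (length 7)

7


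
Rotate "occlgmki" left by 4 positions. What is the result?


Input: "occlgmki", rotate left by 4
First 4 characters: "occl"
Remaining characters: "gmki"
Concatenate remaining + first: "gmki" + "occl" = "gmkioccl"

gmkioccl


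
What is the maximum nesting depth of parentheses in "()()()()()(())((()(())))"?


Input: "()()()()()(())((()(())))"
Tracking depth:
  Position 0 '(': depth becomes 1
  Position 1 ')': depth becomes 0
  Position 2 '(': depth becomes 1
  Position 3 ')': depth becomes 0
  Position 4 '(': depth becomes 1
  Position 5 ')': depth becomes 0
  Position 6 '(': depth becomes 1
  Position 7 ')': depth becomes 0
  Position 8 '(': depth becomes 1
  Position 9 ')': depth becomes 0
  Position 10 '(': depth becomes 1
  Position 11 '(': depth becomes 2
  Position 12 ')': depth becomes 1
  Position 13 ')': depth becomes 0
  Position 14 '(': depth becomes 1
  Position 15 '(': depth becomes 2
  Position 16 '(': depth becomes 3
  Position 17 ')': depth becomes 2
  Position 18 '(': depth becomes 3
  Position 19 '(': depth becomes 4
  Position 20 ')': depth becomes 3
  Position 21 ')': depth becomes 2
  Position 22 ')': depth becomes 1
  Position 23 ')': depth becomes 0
Maximum depth reached: 4

4


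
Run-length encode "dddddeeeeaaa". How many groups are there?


Input: dddddeeeeaaa
Scanning for consecutive runs:
  Group 1: 'd' x 5 (positions 0-4)
  Group 2: 'e' x 4 (positions 5-8)
  Group 3: 'a' x 3 (positions 9-11)
Total groups: 3

3


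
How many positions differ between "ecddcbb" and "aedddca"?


Comparing "ecddcbb" and "aedddca" position by position:
  Position 0: 'e' vs 'a' => DIFFER
  Position 1: 'c' vs 'e' => DIFFER
  Position 2: 'd' vs 'd' => same
  Position 3: 'd' vs 'd' => same
  Position 4: 'c' vs 'd' => DIFFER
  Position 5: 'b' vs 'c' => DIFFER
  Position 6: 'b' vs 'a' => DIFFER
Positions that differ: 5

5


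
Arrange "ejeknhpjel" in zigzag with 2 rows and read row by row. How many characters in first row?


Zigzag "ejeknhpjel" into 2 rows:
Placing characters:
  'e' => row 0
  'j' => row 1
  'e' => row 0
  'k' => row 1
  'n' => row 0
  'h' => row 1
  'p' => row 0
  'j' => row 1
  'e' => row 0
  'l' => row 1
Rows:
  Row 0: "eenpe"
  Row 1: "jkhjl"
First row length: 5

5


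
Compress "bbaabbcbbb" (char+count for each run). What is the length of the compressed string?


Input: bbaabbcbbb
Runs:
  'b' x 2 => "b2"
  'a' x 2 => "a2"
  'b' x 2 => "b2"
  'c' x 1 => "c1"
  'b' x 3 => "b3"
Compressed: "b2a2b2c1b3"
Compressed length: 10

10


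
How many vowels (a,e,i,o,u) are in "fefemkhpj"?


Input: fefemkhpj
Checking each character:
  'f' at position 0: consonant
  'e' at position 1: vowel (running total: 1)
  'f' at position 2: consonant
  'e' at position 3: vowel (running total: 2)
  'm' at position 4: consonant
  'k' at position 5: consonant
  'h' at position 6: consonant
  'p' at position 7: consonant
  'j' at position 8: consonant
Total vowels: 2

2


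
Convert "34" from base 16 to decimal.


Input: "34" in base 16
Positional expansion:
  Digit '3' (value 3) x 16^1 = 48
  Digit '4' (value 4) x 16^0 = 4
Sum = 52

52


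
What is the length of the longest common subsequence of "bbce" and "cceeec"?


LCS of "bbce" and "cceeec"
DP table:
           c    c    e    e    e    c
      0    0    0    0    0    0    0
  b   0    0    0    0    0    0    0
  b   0    0    0    0    0    0    0
  c   0    1    1    1    1    1    1
  e   0    1    1    2    2    2    2
LCS length = dp[4][6] = 2

2


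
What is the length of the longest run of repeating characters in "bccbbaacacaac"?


Input: "bccbbaacacaac"
Scanning for longest run:
  Position 1 ('c'): new char, reset run to 1
  Position 2 ('c'): continues run of 'c', length=2
  Position 3 ('b'): new char, reset run to 1
  Position 4 ('b'): continues run of 'b', length=2
  Position 5 ('a'): new char, reset run to 1
  Position 6 ('a'): continues run of 'a', length=2
  Position 7 ('c'): new char, reset run to 1
  Position 8 ('a'): new char, reset run to 1
  Position 9 ('c'): new char, reset run to 1
  Position 10 ('a'): new char, reset run to 1
  Position 11 ('a'): continues run of 'a', length=2
  Position 12 ('c'): new char, reset run to 1
Longest run: 'c' with length 2

2


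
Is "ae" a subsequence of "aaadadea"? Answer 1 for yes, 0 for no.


Check if "ae" is a subsequence of "aaadadea"
Greedy scan:
  Position 0 ('a'): matches sub[0] = 'a'
  Position 1 ('a'): no match needed
  Position 2 ('a'): no match needed
  Position 3 ('d'): no match needed
  Position 4 ('a'): no match needed
  Position 5 ('d'): no match needed
  Position 6 ('e'): matches sub[1] = 'e'
  Position 7 ('a'): no match needed
All 2 characters matched => is a subsequence

1


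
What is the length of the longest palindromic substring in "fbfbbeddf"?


Input: "fbfbbeddf"
Checking substrings for palindromes:
  [0:3] "fbf" (len 3) => palindrome
  [1:4] "bfb" (len 3) => palindrome
  [3:5] "bb" (len 2) => palindrome
  [6:8] "dd" (len 2) => palindrome
Longest palindromic substring: "fbf" with length 3

3


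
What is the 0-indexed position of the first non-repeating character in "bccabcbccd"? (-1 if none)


Input: bccabcbccd
Character frequencies:
  'a': 1
  'b': 3
  'c': 5
  'd': 1
Scanning left to right for freq == 1:
  Position 0 ('b'): freq=3, skip
  Position 1 ('c'): freq=5, skip
  Position 2 ('c'): freq=5, skip
  Position 3 ('a'): unique! => answer = 3

3


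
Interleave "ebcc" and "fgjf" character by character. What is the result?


Interleaving "ebcc" and "fgjf":
  Position 0: 'e' from first, 'f' from second => "ef"
  Position 1: 'b' from first, 'g' from second => "bg"
  Position 2: 'c' from first, 'j' from second => "cj"
  Position 3: 'c' from first, 'f' from second => "cf"
Result: efbgcjcf

efbgcjcf


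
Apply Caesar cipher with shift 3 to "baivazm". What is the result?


Caesar cipher: shift "baivazm" by 3
  'b' (pos 1) + 3 = pos 4 = 'e'
  'a' (pos 0) + 3 = pos 3 = 'd'
  'i' (pos 8) + 3 = pos 11 = 'l'
  'v' (pos 21) + 3 = pos 24 = 'y'
  'a' (pos 0) + 3 = pos 3 = 'd'
  'z' (pos 25) + 3 = pos 2 = 'c'
  'm' (pos 12) + 3 = pos 15 = 'p'
Result: edlydcp

edlydcp


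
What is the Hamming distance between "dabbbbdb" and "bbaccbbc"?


Comparing "dabbbbdb" and "bbaccbbc" position by position:
  Position 0: 'd' vs 'b' => differ
  Position 1: 'a' vs 'b' => differ
  Position 2: 'b' vs 'a' => differ
  Position 3: 'b' vs 'c' => differ
  Position 4: 'b' vs 'c' => differ
  Position 5: 'b' vs 'b' => same
  Position 6: 'd' vs 'b' => differ
  Position 7: 'b' vs 'c' => differ
Total differences (Hamming distance): 7

7


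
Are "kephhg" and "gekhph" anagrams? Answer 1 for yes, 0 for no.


Strings: "kephhg", "gekhph"
Sorted first:  eghhkp
Sorted second: eghhkp
Sorted forms match => anagrams

1


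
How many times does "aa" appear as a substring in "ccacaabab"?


Searching for "aa" in "ccacaabab"
Scanning each position:
  Position 0: "cc" => no
  Position 1: "ca" => no
  Position 2: "ac" => no
  Position 3: "ca" => no
  Position 4: "aa" => MATCH
  Position 5: "ab" => no
  Position 6: "ba" => no
  Position 7: "ab" => no
Total occurrences: 1

1


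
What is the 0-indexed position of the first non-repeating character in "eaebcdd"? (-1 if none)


Input: eaebcdd
Character frequencies:
  'a': 1
  'b': 1
  'c': 1
  'd': 2
  'e': 2
Scanning left to right for freq == 1:
  Position 0 ('e'): freq=2, skip
  Position 1 ('a'): unique! => answer = 1

1


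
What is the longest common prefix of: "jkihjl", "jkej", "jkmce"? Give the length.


Words: jkihjl, jkej, jkmce
  Position 0: all 'j' => match
  Position 1: all 'k' => match
  Position 2: ('i', 'e', 'm') => mismatch, stop
LCP = "jk" (length 2)

2


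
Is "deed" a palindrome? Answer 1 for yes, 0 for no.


Input: deed
Reversed: deed
  Compare pos 0 ('d') with pos 3 ('d'): match
  Compare pos 1 ('e') with pos 2 ('e'): match
Result: palindrome

1


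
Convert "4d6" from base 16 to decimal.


Input: "4d6" in base 16
Positional expansion:
  Digit '4' (value 4) x 16^2 = 1024
  Digit 'd' (value 13) x 16^1 = 208
  Digit '6' (value 6) x 16^0 = 6
Sum = 1238

1238


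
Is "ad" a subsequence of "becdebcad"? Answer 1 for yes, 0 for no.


Check if "ad" is a subsequence of "becdebcad"
Greedy scan:
  Position 0 ('b'): no match needed
  Position 1 ('e'): no match needed
  Position 2 ('c'): no match needed
  Position 3 ('d'): no match needed
  Position 4 ('e'): no match needed
  Position 5 ('b'): no match needed
  Position 6 ('c'): no match needed
  Position 7 ('a'): matches sub[0] = 'a'
  Position 8 ('d'): matches sub[1] = 'd'
All 2 characters matched => is a subsequence

1


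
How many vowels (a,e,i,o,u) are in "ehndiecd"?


Input: ehndiecd
Checking each character:
  'e' at position 0: vowel (running total: 1)
  'h' at position 1: consonant
  'n' at position 2: consonant
  'd' at position 3: consonant
  'i' at position 4: vowel (running total: 2)
  'e' at position 5: vowel (running total: 3)
  'c' at position 6: consonant
  'd' at position 7: consonant
Total vowels: 3

3


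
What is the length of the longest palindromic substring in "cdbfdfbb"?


Input: "cdbfdfbb"
Checking substrings for palindromes:
  [2:7] "bfdfb" (len 5) => palindrome
  [3:6] "fdf" (len 3) => palindrome
  [6:8] "bb" (len 2) => palindrome
Longest palindromic substring: "bfdfb" with length 5

5


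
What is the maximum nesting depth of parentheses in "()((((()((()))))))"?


Input: "()((((()((()))))))"
Tracking depth:
  Position 0 '(': depth becomes 1
  Position 1 ')': depth becomes 0
  Position 2 '(': depth becomes 1
  Position 3 '(': depth becomes 2
  Position 4 '(': depth becomes 3
  Position 5 '(': depth becomes 4
  Position 6 '(': depth becomes 5
  Position 7 ')': depth becomes 4
  Position 8 '(': depth becomes 5
  Position 9 '(': depth becomes 6
  Position 10 '(': depth becomes 7
  Position 11 ')': depth becomes 6
  Position 12 ')': depth becomes 5
  Position 13 ')': depth becomes 4
  Position 14 ')': depth becomes 3
  Position 15 ')': depth becomes 2
  Position 16 ')': depth becomes 1
  Position 17 ')': depth becomes 0
Maximum depth reached: 7

7


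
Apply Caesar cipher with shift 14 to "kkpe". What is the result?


Caesar cipher: shift "kkpe" by 14
  'k' (pos 10) + 14 = pos 24 = 'y'
  'k' (pos 10) + 14 = pos 24 = 'y'
  'p' (pos 15) + 14 = pos 3 = 'd'
  'e' (pos 4) + 14 = pos 18 = 's'
Result: yyds

yyds


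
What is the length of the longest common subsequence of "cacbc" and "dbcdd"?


LCS of "cacbc" and "dbcdd"
DP table:
           d    b    c    d    d
      0    0    0    0    0    0
  c   0    0    0    1    1    1
  a   0    0    0    1    1    1
  c   0    0    0    1    1    1
  b   0    0    1    1    1    1
  c   0    0    1    2    2    2
LCS length = dp[5][5] = 2

2


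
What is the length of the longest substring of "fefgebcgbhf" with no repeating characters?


Input: "fefgebcgbhf"
Sliding window (track last position of each char):
  Position 0 ('f'): window [0,0] length 1 -- new best
  Position 1 ('e'): window [0,1] length 2 -- new best
  Position 2 ('f'): repeat (last at 0), move window start to 1
  Position 2 ('f'): window [1,2] length 2
  Position 3 ('g'): window [1,3] length 3 -- new best
  Position 4 ('e'): repeat (last at 1), move window start to 2
  Position 4 ('e'): window [2,4] length 3
  Position 5 ('b'): window [2,5] length 4 -- new best
  Position 6 ('c'): window [2,6] length 5 -- new best
  Position 7 ('g'): repeat (last at 3), move window start to 4
  Position 7 ('g'): window [4,7] length 4
  Position 8 ('b'): repeat (last at 5), move window start to 6
  Position 8 ('b'): window [6,8] length 3
  Position 9 ('h'): window [6,9] length 4
  Position 10 ('f'): window [6,10] length 5
Longest substring with no repeats: "fgebc" with length 5

5


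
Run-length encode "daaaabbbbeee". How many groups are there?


Input: daaaabbbbeee
Scanning for consecutive runs:
  Group 1: 'd' x 1 (positions 0-0)
  Group 2: 'a' x 4 (positions 1-4)
  Group 3: 'b' x 4 (positions 5-8)
  Group 4: 'e' x 3 (positions 9-11)
Total groups: 4

4


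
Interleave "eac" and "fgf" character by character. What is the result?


Interleaving "eac" and "fgf":
  Position 0: 'e' from first, 'f' from second => "ef"
  Position 1: 'a' from first, 'g' from second => "ag"
  Position 2: 'c' from first, 'f' from second => "cf"
Result: efagcf

efagcf


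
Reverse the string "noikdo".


Input: noikdo
Reading characters right to left:
  Position 5: 'o'
  Position 4: 'd'
  Position 3: 'k'
  Position 2: 'i'
  Position 1: 'o'
  Position 0: 'n'
Reversed: odkion

odkion


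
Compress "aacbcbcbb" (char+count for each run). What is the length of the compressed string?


Input: aacbcbcbb
Runs:
  'a' x 2 => "a2"
  'c' x 1 => "c1"
  'b' x 1 => "b1"
  'c' x 1 => "c1"
  'b' x 1 => "b1"
  'c' x 1 => "c1"
  'b' x 2 => "b2"
Compressed: "a2c1b1c1b1c1b2"
Compressed length: 14

14


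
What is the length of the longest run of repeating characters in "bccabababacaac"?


Input: "bccabababacaac"
Scanning for longest run:
  Position 1 ('c'): new char, reset run to 1
  Position 2 ('c'): continues run of 'c', length=2
  Position 3 ('a'): new char, reset run to 1
  Position 4 ('b'): new char, reset run to 1
  Position 5 ('a'): new char, reset run to 1
  Position 6 ('b'): new char, reset run to 1
  Position 7 ('a'): new char, reset run to 1
  Position 8 ('b'): new char, reset run to 1
  Position 9 ('a'): new char, reset run to 1
  Position 10 ('c'): new char, reset run to 1
  Position 11 ('a'): new char, reset run to 1
  Position 12 ('a'): continues run of 'a', length=2
  Position 13 ('c'): new char, reset run to 1
Longest run: 'c' with length 2

2


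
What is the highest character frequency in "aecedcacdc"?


Input: aecedcacdc
Character counts:
  'a': 2
  'c': 4
  'd': 2
  'e': 2
Maximum frequency: 4

4


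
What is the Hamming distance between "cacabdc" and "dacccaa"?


Comparing "cacabdc" and "dacccaa" position by position:
  Position 0: 'c' vs 'd' => differ
  Position 1: 'a' vs 'a' => same
  Position 2: 'c' vs 'c' => same
  Position 3: 'a' vs 'c' => differ
  Position 4: 'b' vs 'c' => differ
  Position 5: 'd' vs 'a' => differ
  Position 6: 'c' vs 'a' => differ
Total differences (Hamming distance): 5

5


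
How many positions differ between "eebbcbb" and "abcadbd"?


Comparing "eebbcbb" and "abcadbd" position by position:
  Position 0: 'e' vs 'a' => DIFFER
  Position 1: 'e' vs 'b' => DIFFER
  Position 2: 'b' vs 'c' => DIFFER
  Position 3: 'b' vs 'a' => DIFFER
  Position 4: 'c' vs 'd' => DIFFER
  Position 5: 'b' vs 'b' => same
  Position 6: 'b' vs 'd' => DIFFER
Positions that differ: 6

6


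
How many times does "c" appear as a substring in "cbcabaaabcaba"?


Searching for "c" in "cbcabaaabcaba"
Scanning each position:
  Position 0: "c" => MATCH
  Position 1: "b" => no
  Position 2: "c" => MATCH
  Position 3: "a" => no
  Position 4: "b" => no
  Position 5: "a" => no
  Position 6: "a" => no
  Position 7: "a" => no
  Position 8: "b" => no
  Position 9: "c" => MATCH
  Position 10: "a" => no
  Position 11: "b" => no
  Position 12: "a" => no
Total occurrences: 3

3


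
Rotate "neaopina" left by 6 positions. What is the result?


Input: "neaopina", rotate left by 6
First 6 characters: "neaopi"
Remaining characters: "na"
Concatenate remaining + first: "na" + "neaopi" = "naneaopi"

naneaopi


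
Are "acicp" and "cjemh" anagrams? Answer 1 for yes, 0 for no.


Strings: "acicp", "cjemh"
Sorted first:  accip
Sorted second: cehjm
Differ at position 0: 'a' vs 'c' => not anagrams

0


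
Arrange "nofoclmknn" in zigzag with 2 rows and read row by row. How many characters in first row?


Zigzag "nofoclmknn" into 2 rows:
Placing characters:
  'n' => row 0
  'o' => row 1
  'f' => row 0
  'o' => row 1
  'c' => row 0
  'l' => row 1
  'm' => row 0
  'k' => row 1
  'n' => row 0
  'n' => row 1
Rows:
  Row 0: "nfcmn"
  Row 1: "oolkn"
First row length: 5

5


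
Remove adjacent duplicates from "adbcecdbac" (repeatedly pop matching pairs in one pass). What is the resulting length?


Input: adbcecdbac
Stack-based adjacent duplicate removal:
  Read 'a': push. Stack: a
  Read 'd': push. Stack: ad
  Read 'b': push. Stack: adb
  Read 'c': push. Stack: adbc
  Read 'e': push. Stack: adbce
  Read 'c': push. Stack: adbcec
  Read 'd': push. Stack: adbcecd
  Read 'b': push. Stack: adbcecdb
  Read 'a': push. Stack: adbcecdba
  Read 'c': push. Stack: adbcecdbac
Final stack: "adbcecdbac" (length 10)

10


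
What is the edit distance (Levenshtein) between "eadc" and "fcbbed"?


Computing edit distance: "eadc" -> "fcbbed"
DP table:
           f    c    b    b    e    d
      0    1    2    3    4    5    6
  e   1    1    2    3    4    4    5
  a   2    2    2    3    4    5    5
  d   3    3    3    3    4    5    5
  c   4    4    3    4    4    5    6
Edit distance = dp[4][6] = 6

6


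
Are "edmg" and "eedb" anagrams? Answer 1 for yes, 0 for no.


Strings: "edmg", "eedb"
Sorted first:  degm
Sorted second: bdee
Differ at position 0: 'd' vs 'b' => not anagrams

0


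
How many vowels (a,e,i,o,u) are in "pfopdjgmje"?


Input: pfopdjgmje
Checking each character:
  'p' at position 0: consonant
  'f' at position 1: consonant
  'o' at position 2: vowel (running total: 1)
  'p' at position 3: consonant
  'd' at position 4: consonant
  'j' at position 5: consonant
  'g' at position 6: consonant
  'm' at position 7: consonant
  'j' at position 8: consonant
  'e' at position 9: vowel (running total: 2)
Total vowels: 2

2


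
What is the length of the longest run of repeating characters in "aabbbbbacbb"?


Input: "aabbbbbacbb"
Scanning for longest run:
  Position 1 ('a'): continues run of 'a', length=2
  Position 2 ('b'): new char, reset run to 1
  Position 3 ('b'): continues run of 'b', length=2
  Position 4 ('b'): continues run of 'b', length=3
  Position 5 ('b'): continues run of 'b', length=4
  Position 6 ('b'): continues run of 'b', length=5
  Position 7 ('a'): new char, reset run to 1
  Position 8 ('c'): new char, reset run to 1
  Position 9 ('b'): new char, reset run to 1
  Position 10 ('b'): continues run of 'b', length=2
Longest run: 'b' with length 5

5


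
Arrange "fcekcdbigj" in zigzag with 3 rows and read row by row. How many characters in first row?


Zigzag "fcekcdbigj" into 3 rows:
Placing characters:
  'f' => row 0
  'c' => row 1
  'e' => row 2
  'k' => row 1
  'c' => row 0
  'd' => row 1
  'b' => row 2
  'i' => row 1
  'g' => row 0
  'j' => row 1
Rows:
  Row 0: "fcg"
  Row 1: "ckdij"
  Row 2: "eb"
First row length: 3

3


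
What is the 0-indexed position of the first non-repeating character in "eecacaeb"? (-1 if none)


Input: eecacaeb
Character frequencies:
  'a': 2
  'b': 1
  'c': 2
  'e': 3
Scanning left to right for freq == 1:
  Position 0 ('e'): freq=3, skip
  Position 1 ('e'): freq=3, skip
  Position 2 ('c'): freq=2, skip
  Position 3 ('a'): freq=2, skip
  Position 4 ('c'): freq=2, skip
  Position 5 ('a'): freq=2, skip
  Position 6 ('e'): freq=3, skip
  Position 7 ('b'): unique! => answer = 7

7


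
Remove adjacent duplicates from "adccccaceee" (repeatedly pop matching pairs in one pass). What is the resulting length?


Input: adccccaceee
Stack-based adjacent duplicate removal:
  Read 'a': push. Stack: a
  Read 'd': push. Stack: ad
  Read 'c': push. Stack: adc
  Read 'c': matches stack top 'c' => pop. Stack: ad
  Read 'c': push. Stack: adc
  Read 'c': matches stack top 'c' => pop. Stack: ad
  Read 'a': push. Stack: ada
  Read 'c': push. Stack: adac
  Read 'e': push. Stack: adace
  Read 'e': matches stack top 'e' => pop. Stack: adac
  Read 'e': push. Stack: adace
Final stack: "adace" (length 5)

5


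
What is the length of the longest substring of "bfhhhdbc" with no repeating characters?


Input: "bfhhhdbc"
Sliding window (track last position of each char):
  Position 0 ('b'): window [0,0] length 1 -- new best
  Position 1 ('f'): window [0,1] length 2 -- new best
  Position 2 ('h'): window [0,2] length 3 -- new best
  Position 3 ('h'): repeat (last at 2), move window start to 3
  Position 3 ('h'): window [3,3] length 1
  Position 4 ('h'): repeat (last at 3), move window start to 4
  Position 4 ('h'): window [4,4] length 1
  Position 5 ('d'): window [4,5] length 2
  Position 6 ('b'): window [4,6] length 3
  Position 7 ('c'): window [4,7] length 4 -- new best
Longest substring with no repeats: "hdbc" with length 4

4


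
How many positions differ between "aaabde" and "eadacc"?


Comparing "aaabde" and "eadacc" position by position:
  Position 0: 'a' vs 'e' => DIFFER
  Position 1: 'a' vs 'a' => same
  Position 2: 'a' vs 'd' => DIFFER
  Position 3: 'b' vs 'a' => DIFFER
  Position 4: 'd' vs 'c' => DIFFER
  Position 5: 'e' vs 'c' => DIFFER
Positions that differ: 5

5


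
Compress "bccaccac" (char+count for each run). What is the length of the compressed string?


Input: bccaccac
Runs:
  'b' x 1 => "b1"
  'c' x 2 => "c2"
  'a' x 1 => "a1"
  'c' x 2 => "c2"
  'a' x 1 => "a1"
  'c' x 1 => "c1"
Compressed: "b1c2a1c2a1c1"
Compressed length: 12

12


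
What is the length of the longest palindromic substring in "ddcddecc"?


Input: "ddcddecc"
Checking substrings for palindromes:
  [0:5] "ddcdd" (len 5) => palindrome
  [1:4] "dcd" (len 3) => palindrome
  [0:2] "dd" (len 2) => palindrome
  [3:5] "dd" (len 2) => palindrome
  [6:8] "cc" (len 2) => palindrome
Longest palindromic substring: "ddcdd" with length 5

5


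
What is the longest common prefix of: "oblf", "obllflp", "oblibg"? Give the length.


Words: oblf, obllflp, oblibg
  Position 0: all 'o' => match
  Position 1: all 'b' => match
  Position 2: all 'l' => match
  Position 3: ('f', 'l', 'i') => mismatch, stop
LCP = "obl" (length 3)

3


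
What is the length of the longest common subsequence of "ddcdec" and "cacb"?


LCS of "ddcdec" and "cacb"
DP table:
           c    a    c    b
      0    0    0    0    0
  d   0    0    0    0    0
  d   0    0    0    0    0
  c   0    1    1    1    1
  d   0    1    1    1    1
  e   0    1    1    1    1
  c   0    1    1    2    2
LCS length = dp[6][4] = 2

2


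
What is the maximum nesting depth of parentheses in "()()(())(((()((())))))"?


Input: "()()(())(((()((())))))"
Tracking depth:
  Position 0 '(': depth becomes 1
  Position 1 ')': depth becomes 0
  Position 2 '(': depth becomes 1
  Position 3 ')': depth becomes 0
  Position 4 '(': depth becomes 1
  Position 5 '(': depth becomes 2
  Position 6 ')': depth becomes 1
  Position 7 ')': depth becomes 0
  Position 8 '(': depth becomes 1
  Position 9 '(': depth becomes 2
  Position 10 '(': depth becomes 3
  Position 11 '(': depth becomes 4
  Position 12 ')': depth becomes 3
  Position 13 '(': depth becomes 4
  Position 14 '(': depth becomes 5
  Position 15 '(': depth becomes 6
  Position 16 ')': depth becomes 5
  Position 17 ')': depth becomes 4
  Position 18 ')': depth becomes 3
  Position 19 ')': depth becomes 2
  Position 20 ')': depth becomes 1
  Position 21 ')': depth becomes 0
Maximum depth reached: 6

6


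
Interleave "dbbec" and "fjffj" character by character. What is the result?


Interleaving "dbbec" and "fjffj":
  Position 0: 'd' from first, 'f' from second => "df"
  Position 1: 'b' from first, 'j' from second => "bj"
  Position 2: 'b' from first, 'f' from second => "bf"
  Position 3: 'e' from first, 'f' from second => "ef"
  Position 4: 'c' from first, 'j' from second => "cj"
Result: dfbjbfefcj

dfbjbfefcj


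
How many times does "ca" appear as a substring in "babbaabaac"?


Searching for "ca" in "babbaabaac"
Scanning each position:
  Position 0: "ba" => no
  Position 1: "ab" => no
  Position 2: "bb" => no
  Position 3: "ba" => no
  Position 4: "aa" => no
  Position 5: "ab" => no
  Position 6: "ba" => no
  Position 7: "aa" => no
  Position 8: "ac" => no
Total occurrences: 0

0


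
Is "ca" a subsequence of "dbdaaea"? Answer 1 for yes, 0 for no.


Check if "ca" is a subsequence of "dbdaaea"
Greedy scan:
  Position 0 ('d'): no match needed
  Position 1 ('b'): no match needed
  Position 2 ('d'): no match needed
  Position 3 ('a'): no match needed
  Position 4 ('a'): no match needed
  Position 5 ('e'): no match needed
  Position 6 ('a'): no match needed
Only matched 0/2 characters => not a subsequence

0


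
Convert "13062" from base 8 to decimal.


Input: "13062" in base 8
Positional expansion:
  Digit '1' (value 1) x 8^4 = 4096
  Digit '3' (value 3) x 8^3 = 1536
  Digit '0' (value 0) x 8^2 = 0
  Digit '6' (value 6) x 8^1 = 48
  Digit '2' (value 2) x 8^0 = 2
Sum = 5682

5682


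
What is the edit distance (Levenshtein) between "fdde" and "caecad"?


Computing edit distance: "fdde" -> "caecad"
DP table:
           c    a    e    c    a    d
      0    1    2    3    4    5    6
  f   1    1    2    3    4    5    6
  d   2    2    2    3    4    5    5
  d   3    3    3    3    4    5    5
  e   4    4    4    3    4    5    6
Edit distance = dp[4][6] = 6

6


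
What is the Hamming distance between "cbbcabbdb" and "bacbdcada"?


Comparing "cbbcabbdb" and "bacbdcada" position by position:
  Position 0: 'c' vs 'b' => differ
  Position 1: 'b' vs 'a' => differ
  Position 2: 'b' vs 'c' => differ
  Position 3: 'c' vs 'b' => differ
  Position 4: 'a' vs 'd' => differ
  Position 5: 'b' vs 'c' => differ
  Position 6: 'b' vs 'a' => differ
  Position 7: 'd' vs 'd' => same
  Position 8: 'b' vs 'a' => differ
Total differences (Hamming distance): 8

8


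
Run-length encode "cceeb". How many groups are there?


Input: cceeb
Scanning for consecutive runs:
  Group 1: 'c' x 2 (positions 0-1)
  Group 2: 'e' x 2 (positions 2-3)
  Group 3: 'b' x 1 (positions 4-4)
Total groups: 3

3


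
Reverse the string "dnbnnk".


Input: dnbnnk
Reading characters right to left:
  Position 5: 'k'
  Position 4: 'n'
  Position 3: 'n'
  Position 2: 'b'
  Position 1: 'n'
  Position 0: 'd'
Reversed: knnbnd

knnbnd


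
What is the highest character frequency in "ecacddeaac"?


Input: ecacddeaac
Character counts:
  'a': 3
  'c': 3
  'd': 2
  'e': 2
Maximum frequency: 3

3


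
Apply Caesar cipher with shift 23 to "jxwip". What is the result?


Caesar cipher: shift "jxwip" by 23
  'j' (pos 9) + 23 = pos 6 = 'g'
  'x' (pos 23) + 23 = pos 20 = 'u'
  'w' (pos 22) + 23 = pos 19 = 't'
  'i' (pos 8) + 23 = pos 5 = 'f'
  'p' (pos 15) + 23 = pos 12 = 'm'
Result: gutfm

gutfm


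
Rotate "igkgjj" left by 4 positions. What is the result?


Input: "igkgjj", rotate left by 4
First 4 characters: "igkg"
Remaining characters: "jj"
Concatenate remaining + first: "jj" + "igkg" = "jjigkg"

jjigkg


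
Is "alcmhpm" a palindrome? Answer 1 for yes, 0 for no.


Input: alcmhpm
Reversed: mphmcla
  Compare pos 0 ('a') with pos 6 ('m'): MISMATCH
  Compare pos 1 ('l') with pos 5 ('p'): MISMATCH
  Compare pos 2 ('c') with pos 4 ('h'): MISMATCH
Result: not a palindrome

0


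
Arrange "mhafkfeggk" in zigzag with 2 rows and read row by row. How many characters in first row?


Zigzag "mhafkfeggk" into 2 rows:
Placing characters:
  'm' => row 0
  'h' => row 1
  'a' => row 0
  'f' => row 1
  'k' => row 0
  'f' => row 1
  'e' => row 0
  'g' => row 1
  'g' => row 0
  'k' => row 1
Rows:
  Row 0: "makeg"
  Row 1: "hffgk"
First row length: 5

5


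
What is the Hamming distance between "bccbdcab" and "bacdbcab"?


Comparing "bccbdcab" and "bacdbcab" position by position:
  Position 0: 'b' vs 'b' => same
  Position 1: 'c' vs 'a' => differ
  Position 2: 'c' vs 'c' => same
  Position 3: 'b' vs 'd' => differ
  Position 4: 'd' vs 'b' => differ
  Position 5: 'c' vs 'c' => same
  Position 6: 'a' vs 'a' => same
  Position 7: 'b' vs 'b' => same
Total differences (Hamming distance): 3

3
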